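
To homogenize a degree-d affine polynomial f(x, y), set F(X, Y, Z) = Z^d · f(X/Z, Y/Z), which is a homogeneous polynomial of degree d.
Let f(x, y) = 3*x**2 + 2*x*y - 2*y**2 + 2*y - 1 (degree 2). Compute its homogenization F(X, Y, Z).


F(X, Y, Z) = 3*X**2 + 2*X*Y - 2*Y**2 + 2*Y*Z - Z**2

deg(f) = 2.
Substitute x = X/Z, y = Y/Z into f, then multiply by Z^2.
  monomial 3·x^2·y^0 ↦ 3·X^2·Y^0·Z^0.
  monomial 2·x^1·y^1 ↦ 2·X^1·Y^1·Z^0.
  monomial -2·x^0·y^2 ↦ -2·X^0·Y^2·Z^0.
  monomial 2·x^0·y^1 ↦ 2·X^0·Y^1·Z^1.
  monomial -1·x^0·y^0 ↦ -1·X^0·Y^0·Z^2.
Collecting: F(X, Y, Z) = 3*X**2 + 2*X*Y - 2*Y**2 + 2*Y*Z - Z**2.


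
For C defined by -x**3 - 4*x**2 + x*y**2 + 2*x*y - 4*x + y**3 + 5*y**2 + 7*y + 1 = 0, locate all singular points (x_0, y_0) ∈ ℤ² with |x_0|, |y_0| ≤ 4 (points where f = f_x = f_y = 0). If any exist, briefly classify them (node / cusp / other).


Singular points: {(-1, -1)}; classification: node.

Compute partial derivatives:
  f_x = -3*x**2 - 8*x + y**2 + 2*y - 4.
  f_y = 2*x*y + 2*x + 3*y**2 + 10*y + 7.
Scan x_0 ∈ {−4, ..., 4}. For each x_0, f_y(x_0, y) is a polynomial in y; find its integer roots y ∈ {−4, ..., 4}, then test f_x and f at those candidates.
  x = -4: f_y(-4, y) = 3*y**2 + 2*y - 1; vanishes at y ∈ {-1}. (-4, -1): f_x = -21 ≠ 0.
  x = -3: f_y(-3, y) = 3*y**2 + 4*y + 1; vanishes at y ∈ {-1}. (-3, -1): f_x = -8 ≠ 0.
  x = -2: f_y(-2, y) = 3*y**2 + 6*y + 3; vanishes at y ∈ {-1}. (-2, -1): f_x = -1 ≠ 0.
  x = -1: f_y(-1, y) = 3*y**2 + 8*y + 5; vanishes at y ∈ {-1}. (-1, -1): f_x = 0, f = 0 — SINGULAR.
  x = 0: f_y(0, y) = 3*y**2 + 10*y + 7; vanishes at y ∈ {-1}. (0, -1): f_x = -5 ≠ 0.
  x = 1: f_y(1, y) = 3*y**2 + 12*y + 9; vanishes at y ∈ {-3, -1}. (1, -3): f_x = -12 ≠ 0; (1, -1): f_x = -16 ≠ 0.
  x = 2: f_y(2, y) = 3*y**2 + 14*y + 11; vanishes at y ∈ {-1}. (2, -1): f_x = -33 ≠ 0.
  x = 3: f_y(3, y) = 3*y**2 + 16*y + 13; vanishes at y ∈ {-1}. (3, -1): f_x = -56 ≠ 0.
  x = 4: f_y(4, y) = 3*y**2 + 18*y + 15; vanishes at y ∈ {-1}. (4, -1): f_x = -85 ≠ 0.
Only singular point on the grid: (-1, -1).
Classify: substitute x = -1 + u, y = -1 + v and expand: f = -u**3 - u**2 + u*v**2 + v**3 + v**2.
No constant or linear terms (consistent with a singular point). Quadratic part: -u**2 + v**2. Cubic part: -u**3 + u*v**2 + v**3.
The quadratic part v**2 - u**2 = (v − u)(v + u) splits into two distinct linear factors, so there are two distinct tangent lines y − -1 = ±(x − -1) — this is a node (ordinary double point).
Classification: node.


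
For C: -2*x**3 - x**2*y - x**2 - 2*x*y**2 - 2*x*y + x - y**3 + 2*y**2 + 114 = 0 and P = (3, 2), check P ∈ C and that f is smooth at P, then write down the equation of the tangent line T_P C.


Tangent line at P: -83*x - 43*y + 335 = 0.

Step 1: f(3, 2) = 0, so P lies on C.
Step 2: partial derivatives
  f_x(x, y) = -6*x**2 - 2*x*y - 2*x - 2*y**2 - 2*y + 1, f_y(x, y) = -x**2 - 4*x*y - 2*x - 3*y**2 + 4*y.
  f_x(P) = -83, f_y(P) = -43 (gradient nonzero, so P is smooth).
Step 3: tangent line at P: -83·(x − 3) + -43·(y − 2) = 0.
Expanding: -83*x - 43*y + 335 = 0.


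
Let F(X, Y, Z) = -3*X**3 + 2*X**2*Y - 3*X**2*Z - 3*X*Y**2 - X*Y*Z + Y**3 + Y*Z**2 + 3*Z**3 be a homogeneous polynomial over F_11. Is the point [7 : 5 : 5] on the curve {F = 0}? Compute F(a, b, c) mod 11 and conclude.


F(7,5,5) ≡ 4 (mod 11); P is NOT on the curve.

Evaluate F(7, 5, 5) term-by-term (mod 11).
  -3*X**3 ↦ -3·343·1·1 = -1029
  2*X**2*Y ↦ 2·49·5·1 = 490
  -3*X**2*Z ↦ -3·49·1·5 = -735
  -3*X*Y**2 ↦ -3·7·25·1 = -525
  -X*Y*Z ↦ -1·7·5·5 = -175
  Y**3 ↦ 1·1·125·1 = 125
  Y*Z**2 ↦ 1·1·5·25 = 125
  3*Z**3 ↦ 3·1·1·125 = 375
Sum: F(7, 5, 5) = (-1029) + (490) + (-735) + (-525) + (-175) + (125) + (125) + (375) = -1349.
Reducing mod 11: -1349 ≡ 4 (mod 11).
Since F(a, b, c) ≡ 4 ≠ 0 (mod 11), P does NOT lie on the curve.


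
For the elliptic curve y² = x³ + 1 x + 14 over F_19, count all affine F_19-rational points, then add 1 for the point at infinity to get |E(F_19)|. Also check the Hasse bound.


Affine points = {(1, 4), (1, 15), (2, 9), (2, 10), (3, 5), (3, 14), (4, 5), (4, 14), (5, 7), (5, 12), (9, 7), (9, 12), (10, 6), (10, 13), (11, 8), (11, 11), (12, 5), (12, 14), (13, 1), (13, 18), (14, 6), (14, 13), (17, 2), (17, 17)}; affine count = 24; |E(F_19)| = 25.

Discriminant check: Δ ∝ 4a³ + 27b² = 4·1³ + 27·14² = 4·1 + 27·196 ≡ 14 (mod 19). Nonzero ⇒ E is nonsingular.
For each x ∈ F_19, compute rhs = x³ + 1·x + 14 mod 19, then count y ∈ F_19 with y² ≡ rhs.
  x = 0: rhs = 14, matching y values: none (0 points).
  x = 1: rhs = 16, matching y values: 4, 15 (2 points).
  x = 2: rhs = 5, matching y values: 9, 10 (2 points).
  x = 3: rhs = 6, matching y values: 5, 14 (2 points).
  x = 4: rhs = 6, matching y values: 5, 14 (2 points).
  x = 5: rhs = 11, matching y values: 7, 12 (2 points).
  x = 6: rhs = 8, matching y values: none (0 points).
  x = 7: rhs = 3, matching y values: none (0 points).
  x = 8: rhs = 2, matching y values: none (0 points).
  x = 9: rhs = 11, matching y values: 7, 12 (2 points).
  x = 10: rhs = 17, matching y values: 6, 13 (2 points).
  x = 11: rhs = 7, matching y values: 8, 11 (2 points).
  x = 12: rhs = 6, matching y values: 5, 14 (2 points).
  x = 13: rhs = 1, matching y values: 1, 18 (2 points).
  x = 14: rhs = 17, matching y values: 6, 13 (2 points).
  x = 15: rhs = 3, matching y values: none (0 points).
  x = 16: rhs = 3, matching y values: none (0 points).
  x = 17: rhs = 4, matching y values: 2, 17 (2 points).
  x = 18: rhs = 12, matching y values: none (0 points).
Total affine count: 24.
Full point count |E(F_19)| = 24 + 1 = 25.
Hasse bound: |25 − (19+1)| = |5| = 5 ≤ 2√19 ≈ 8.7178 ✓.


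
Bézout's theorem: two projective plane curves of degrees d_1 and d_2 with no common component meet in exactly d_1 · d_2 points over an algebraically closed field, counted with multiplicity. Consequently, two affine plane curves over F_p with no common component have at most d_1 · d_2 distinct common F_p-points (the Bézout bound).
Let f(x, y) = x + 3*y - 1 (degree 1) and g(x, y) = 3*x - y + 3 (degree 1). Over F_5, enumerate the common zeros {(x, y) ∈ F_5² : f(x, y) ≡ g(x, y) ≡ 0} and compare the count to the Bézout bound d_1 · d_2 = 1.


Common zeros: ∅; count = 0; Bézout bound = 1.

deg(f) = 1, deg(g) = 1, so Bézout bound = 1.
Scan x ∈ F_5. For each x, list the y ∈ F_5 with f(x, y) ≡ 0 and those with g(x, y) ≡ 0 (mod 5); the common zeros in that column are the intersection.
  x = 0: f ≡ 0 at y ∈ {2}; g ≡ 0 at y ∈ {3}; common: ∅.
  x = 1: f ≡ 0 at y ∈ {0}; g ≡ 0 at y ∈ {1}; common: ∅.
  x = 2: f ≡ 0 at y ∈ {3}; g ≡ 0 at y ∈ {4}; common: ∅.
  x = 3: f ≡ 0 at y ∈ {1}; g ≡ 0 at y ∈ {2}; common: ∅.
  x = 4: f ≡ 0 at y ∈ {4}; g ≡ 0 at y ∈ {0}; common: ∅.
Collecting: common zeros = ∅, so the count is 0.
Comparison with the Bézout bound: 0 ≤ 1 = deg(f)·deg(g), as expected for curves with no common component (the affine F_5-count falls short of the bound because intersections may lie at infinity, over extension fields, or carry multiplicity).


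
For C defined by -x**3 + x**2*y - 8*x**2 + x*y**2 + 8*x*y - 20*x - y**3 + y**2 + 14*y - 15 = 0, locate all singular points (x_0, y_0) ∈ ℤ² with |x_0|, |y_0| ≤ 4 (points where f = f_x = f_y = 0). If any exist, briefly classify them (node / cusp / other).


Singular points: {(-3, -1)}; classification: cusp.

Compute partial derivatives:
  f_x = -3*x**2 + 2*x*y - 16*x + y**2 + 8*y - 20.
  f_y = x**2 + 2*x*y + 8*x - 3*y**2 + 2*y + 14.
Scan x_0 ∈ {−4, ..., 4}. For each x_0, f_y(x_0, y) is a polynomial in y; find its integer roots y ∈ {−4, ..., 4}, then test f_x and f at those candidates.
  x = -4: f_y(-4, y) = -3*y**2 - 6*y - 2; no integer root y with |y| ≤ 4.
  x = -3: f_y(-3, y) = -3*y**2 - 4*y - 1; vanishes at y ∈ {-1}. (-3, -1): f_x = 0, f = 0 — SINGULAR.
  x = -2: f_y(-2, y) = -3*y**2 - 2*y + 2; no integer root y with |y| ≤ 4.
  x = -1: f_y(-1, y) = 7 - 3*y**2; no integer root y with |y| ≤ 4.
  x = 0: f_y(0, y) = -3*y**2 + 2*y + 14; no integer root y with |y| ≤ 4.
  x = 1: f_y(1, y) = -3*y**2 + 4*y + 23; no integer root y with |y| ≤ 4.
  x = 2: f_y(2, y) = -3*y**2 + 6*y + 34; no integer root y with |y| ≤ 4.
  x = 3: f_y(3, y) = -3*y**2 + 8*y + 47; no integer root y with |y| ≤ 4.
  x = 4: f_y(4, y) = -3*y**2 + 10*y + 62; no integer root y with |y| ≤ 4.
Only singular point on the grid: (-3, -1).
Classify: substitute x = -3 + u, y = -1 + v and expand: f = -u**3 + u**2*v + u*v**2 - v**3 + v**2.
No constant or linear terms (consistent with a singular point). Quadratic part: v**2. Cubic part: -u**3 + u**2*v + u*v**2 - v**3.
The quadratic part v**2 is a perfect square, so there is a single (double) tangent line v = 0, i.e. y = -1. Restricting the cubic part to that line (v = 0) leaves -u**3 ≠ 0, so f is not divisible by v and the branch is v² ≈ u**3 to lowest order — this is a cusp.
Classification: cusp.


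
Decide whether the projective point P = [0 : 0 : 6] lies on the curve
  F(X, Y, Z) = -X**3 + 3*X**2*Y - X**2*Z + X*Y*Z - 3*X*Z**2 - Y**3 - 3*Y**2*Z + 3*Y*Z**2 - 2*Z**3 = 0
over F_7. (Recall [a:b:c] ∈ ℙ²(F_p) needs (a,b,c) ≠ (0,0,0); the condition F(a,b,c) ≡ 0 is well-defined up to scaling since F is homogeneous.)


F(0,0,6) ≡ 2 (mod 7); P is NOT on the curve.

Evaluate F(0, 0, 6) term-by-term (mod 7).
  -X**3 ↦ -1·0·1·1 = 0
  3*X**2*Y ↦ 3·0·0·1 = 0
  -X**2*Z ↦ -1·0·1·6 = 0
  X*Y*Z ↦ 1·0·0·6 = 0
  -3*X*Z**2 ↦ -3·0·1·36 = 0
  -Y**3 ↦ -1·1·0·1 = 0
  -3*Y**2*Z ↦ -3·1·0·6 = 0
  3*Y*Z**2 ↦ 3·1·0·36 = 0
  -2*Z**3 ↦ -2·1·1·216 = -432
Sum: F(0, 0, 6) = (0) + (0) + (0) + (0) + (0) + (0) + (0) + (0) + (-432) = -432.
Reducing mod 7: -432 ≡ 2 (mod 7).
Since F(a, b, c) ≡ 2 ≠ 0 (mod 7), P does NOT lie on the curve.


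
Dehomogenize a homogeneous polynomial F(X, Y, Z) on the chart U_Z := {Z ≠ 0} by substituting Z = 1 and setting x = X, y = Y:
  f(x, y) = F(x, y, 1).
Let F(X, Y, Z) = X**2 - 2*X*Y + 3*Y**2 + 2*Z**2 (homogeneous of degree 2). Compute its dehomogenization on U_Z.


f(x, y) = x**2 - 2*x*y + 3*y**2 + 2

On U_Z we set Z = 1. Each monomial c·X^i·Y^j·Z^k in F becomes c·x^i·y^j·1^k = c·x^i·y^j.
Substituting Z = 1: F(X, Y, 1) = x**2 - 2*x*y + 3*y**2 + 2.
Note: deg(f) ≤ deg(F) = 2; strict inequality happens when F is divisible by Z (lost terms).


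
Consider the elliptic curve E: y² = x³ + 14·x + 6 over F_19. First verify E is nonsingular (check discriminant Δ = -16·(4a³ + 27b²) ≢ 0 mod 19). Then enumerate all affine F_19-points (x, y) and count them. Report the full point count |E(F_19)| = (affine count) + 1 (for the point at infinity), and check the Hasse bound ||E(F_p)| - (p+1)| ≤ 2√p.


Affine points = {(0, 5), (0, 14), (2, 2), (2, 17), (5, 7), (5, 12), (9, 5), (9, 14), (10, 5), (10, 14), (11, 3), (11, 16), (14, 1), (14, 18), (15, 0)}; affine count = 15; |E(F_19)| = 16.

Discriminant check: Δ ∝ 4a³ + 27b² = 4·14³ + 27·6² = 4·2744 + 27·36 ≡ 16 (mod 19). Nonzero ⇒ E is nonsingular.
For each x ∈ F_19, compute rhs = x³ + 14·x + 6 mod 19, then count y ∈ F_19 with y² ≡ rhs.
  x = 0: rhs = 6, matching y values: 5, 14 (2 points).
  x = 1: rhs = 2, matching y values: none (0 points).
  x = 2: rhs = 4, matching y values: 2, 17 (2 points).
  x = 3: rhs = 18, matching y values: none (0 points).
  x = 4: rhs = 12, matching y values: none (0 points).
  x = 5: rhs = 11, matching y values: 7, 12 (2 points).
  x = 6: rhs = 2, matching y values: none (0 points).
  x = 7: rhs = 10, matching y values: none (0 points).
  x = 8: rhs = 3, matching y values: none (0 points).
  x = 9: rhs = 6, matching y values: 5, 14 (2 points).
  x = 10: rhs = 6, matching y values: 5, 14 (2 points).
  x = 11: rhs = 9, matching y values: 3, 16 (2 points).
  x = 12: rhs = 2, matching y values: none (0 points).
  x = 13: rhs = 10, matching y values: none (0 points).
  x = 14: rhs = 1, matching y values: 1, 18 (2 points).
  x = 15: rhs = 0, matching y values: 0 (1 points).
  x = 16: rhs = 13, matching y values: none (0 points).
  x = 17: rhs = 8, matching y values: none (0 points).
  x = 18: rhs = 10, matching y values: none (0 points).
Total affine count: 15.
Full point count |E(F_19)| = 15 + 1 = 16.
Hasse bound: |16 − (19+1)| = |-4| = 4 ≤ 2√19 ≈ 8.7178 ✓.


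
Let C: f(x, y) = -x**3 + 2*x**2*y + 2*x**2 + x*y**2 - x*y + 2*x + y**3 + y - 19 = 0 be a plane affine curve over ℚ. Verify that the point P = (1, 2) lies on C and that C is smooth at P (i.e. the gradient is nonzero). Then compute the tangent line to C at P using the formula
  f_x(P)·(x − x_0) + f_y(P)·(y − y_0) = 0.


Tangent line at P: 13*x + 18*y - 49 = 0.

Step 1: f(1, 2) = 0, so P lies on C.
Step 2: partial derivatives
  f_x(x, y) = -3*x**2 + 4*x*y + 4*x + y**2 - y + 2, f_y(x, y) = 2*x**2 + 2*x*y - x + 3*y**2 + 1.
  f_x(P) = 13, f_y(P) = 18 (gradient nonzero, so P is smooth).
Step 3: tangent line at P: 13·(x − 1) + 18·(y − 2) = 0.
Expanding: 13*x + 18*y - 49 = 0.


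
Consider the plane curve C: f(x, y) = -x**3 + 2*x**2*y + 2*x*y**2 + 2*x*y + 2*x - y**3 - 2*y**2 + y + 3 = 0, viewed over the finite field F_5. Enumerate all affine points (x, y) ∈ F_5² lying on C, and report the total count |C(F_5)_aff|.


Affine F_5-points: {(1, 4), (2, 2), (3, 1), (3, 2), (4, 2)}; count = 5.

For each of the 25 pairs (x, y) ∈ F_5², evaluate f(x, y) mod 5. Record the zeros.
  x = 0: [0↦3, 1↦1, 2↦4, 3↦1, 4↦1]  zeros at y ∈ ∅
  x = 1: [0↦4, 1↦3, 2↦1, 3↦2, 4↦0]  zeros at y ∈ {4}
  x = 2: [0↦4, 1↦3, 2↦0, 3↦4, 4↦4]  zeros at y ∈ {2}
  x = 3: [0↦2, 1↦0, 2↦0, 3↦1, 4↦2]  zeros at y ∈ {1, 2}
  x = 4: [0↦2, 1↦3, 2↦0, 3↦2, 4↦3]  zeros at y ∈ {2}
Collecting zeros: affine points = {(1, 4), (2, 2), (3, 1), (3, 2), (4, 2)}.
Total count |C(F_5)_aff| = 5.


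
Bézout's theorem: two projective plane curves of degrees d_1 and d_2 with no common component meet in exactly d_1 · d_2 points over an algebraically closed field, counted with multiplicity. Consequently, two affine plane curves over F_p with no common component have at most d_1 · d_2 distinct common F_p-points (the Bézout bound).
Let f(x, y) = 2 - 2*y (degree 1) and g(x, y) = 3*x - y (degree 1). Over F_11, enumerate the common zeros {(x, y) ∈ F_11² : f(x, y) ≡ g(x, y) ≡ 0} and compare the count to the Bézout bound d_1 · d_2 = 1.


Common zeros: {(4, 1)}; count = 1; Bézout bound = 1.

deg(f) = 1, deg(g) = 1, so Bézout bound = 1.
Scan x ∈ F_11. For each x, list the y ∈ F_11 with f(x, y) ≡ 0 and those with g(x, y) ≡ 0 (mod 11); the common zeros in that column are the intersection.
  x = 0: f ≡ 0 at y ∈ {1}; g ≡ 0 at y ∈ {0}; common: ∅.
  x = 1: f ≡ 0 at y ∈ {1}; g ≡ 0 at y ∈ {3}; common: ∅.
  x = 2: f ≡ 0 at y ∈ {1}; g ≡ 0 at y ∈ {6}; common: ∅.
  x = 3: f ≡ 0 at y ∈ {1}; g ≡ 0 at y ∈ {9}; common: ∅.
  x = 4: f ≡ 0 at y ∈ {1}; g ≡ 0 at y ∈ {1}; common: {1}.
  x = 5: f ≡ 0 at y ∈ {1}; g ≡ 0 at y ∈ {4}; common: ∅.
  x = 6: f ≡ 0 at y ∈ {1}; g ≡ 0 at y ∈ {7}; common: ∅.
  x = 7: f ≡ 0 at y ∈ {1}; g ≡ 0 at y ∈ {10}; common: ∅.
  x = 8: f ≡ 0 at y ∈ {1}; g ≡ 0 at y ∈ {2}; common: ∅.
  x = 9: f ≡ 0 at y ∈ {1}; g ≡ 0 at y ∈ {5}; common: ∅.
  x = 10: f ≡ 0 at y ∈ {1}; g ≡ 0 at y ∈ {8}; common: ∅.
Collecting: common zeros = {(4, 1)}, so the count is 1.
Comparison with the Bézout bound: 1 ≤ 1 = deg(f)·deg(g), as expected for curves with no common component (the bound is attained).


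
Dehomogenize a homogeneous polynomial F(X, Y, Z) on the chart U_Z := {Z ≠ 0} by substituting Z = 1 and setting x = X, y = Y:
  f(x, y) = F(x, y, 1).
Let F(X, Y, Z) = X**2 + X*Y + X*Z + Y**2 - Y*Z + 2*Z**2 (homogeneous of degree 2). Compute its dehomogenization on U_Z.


f(x, y) = x**2 + x*y + x + y**2 - y + 2

On U_Z we set Z = 1. Each monomial c·X^i·Y^j·Z^k in F becomes c·x^i·y^j·1^k = c·x^i·y^j.
Substituting Z = 1: F(X, Y, 1) = x**2 + x*y + x + y**2 - y + 2.
Note: deg(f) ≤ deg(F) = 2; strict inequality happens when F is divisible by Z (lost terms).


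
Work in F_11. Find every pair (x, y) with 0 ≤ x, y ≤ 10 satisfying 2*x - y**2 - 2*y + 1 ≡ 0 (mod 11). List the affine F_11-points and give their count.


Affine F_11-points: {(1, 1), (1, 8), (5, 0), (5, 9), (6, 4), (6, 5), (7, 3), (7, 6), (9, 2), (9, 7), (10, 10)}; count = 11.

For each of the 121 pairs (x, y) ∈ F_11², evaluate f(x, y) mod 11. Record the zeros.
  x = 0: [0↦1, 1↦9, 2↦4, 3↦8, 4↦10, 5↦10, 6↦8, 7↦4, 8↦9, 9↦1, 10↦2]  zeros at y ∈ ∅
  x = 1: [0↦3, 1↦0, 2↦6, 3↦10, 4↦1, 5↦1, 6↦10, 7↦6, 8↦0, 9↦3, 10↦4]  zeros at y ∈ {1, 8}
  x = 2: [0↦5, 1↦2, 2↦8, 3↦1, 4↦3, 5↦3, 6↦1, 7↦8, 8↦2, 9↦5, 10↦6]  zeros at y ∈ ∅
  x = 3: [0↦7, 1↦4, 2↦10, 3↦3, 4↦5, 5↦5, 6↦3, 7↦10, 8↦4, 9↦7, 10↦8]  zeros at y ∈ ∅
  x = 4: [0↦9, 1↦6, 2↦1, 3↦5, 4↦7, 5↦7, 6↦5, 7↦1, 8↦6, 9↦9, 10↦10]  zeros at y ∈ ∅
  x = 5: [0↦0, 1↦8, 2↦3, 3↦7, 4↦9, 5↦9, 6↦7, 7↦3, 8↦8, 9↦0, 10↦1]  zeros at y ∈ {0, 9}
  x = 6: [0↦2, 1↦10, 2↦5, 3↦9, 4↦0, 5↦0, 6↦9, 7↦5, 8↦10, 9↦2, 10↦3]  zeros at y ∈ {4, 5}
  x = 7: [0↦4, 1↦1, 2↦7, 3↦0, 4↦2, 5↦2, 6↦0, 7↦7, 8↦1, 9↦4, 10↦5]  zeros at y ∈ {3, 6}
  x = 8: [0↦6, 1↦3, 2↦9, 3↦2, 4↦4, 5↦4, 6↦2, 7↦9, 8↦3, 9↦6, 10↦7]  zeros at y ∈ ∅
  x = 9: [0↦8, 1↦5, 2↦0, 3↦4, 4↦6, 5↦6, 6↦4, 7↦0, 8↦5, 9↦8, 10↦9]  zeros at y ∈ {2, 7}
  x = 10: [0↦10, 1↦7, 2↦2, 3↦6, 4↦8, 5↦8, 6↦6, 7↦2, 8↦7, 9↦10, 10↦0]  zeros at y ∈ {10}
Collecting zeros: affine points = {(1, 1), (1, 8), (5, 0), (5, 9), (6, 4), (6, 5), (7, 3), (7, 6), (9, 2), (9, 7), (10, 10)}.
Total count |C(F_11)_aff| = 11.


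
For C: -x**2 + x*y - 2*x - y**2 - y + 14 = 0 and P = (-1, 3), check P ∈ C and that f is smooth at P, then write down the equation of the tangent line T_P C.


Tangent line at P: 3*x - 8*y + 27 = 0.

Step 1: f(-1, 3) = 0, so P lies on C.
Step 2: partial derivatives
  f_x(x, y) = -2*x + y - 2, f_y(x, y) = x - 2*y - 1.
  f_x(P) = 3, f_y(P) = -8 (gradient nonzero, so P is smooth).
Step 3: tangent line at P: 3·(x − -1) + -8·(y − 3) = 0.
Expanding: 3*x - 8*y + 27 = 0.


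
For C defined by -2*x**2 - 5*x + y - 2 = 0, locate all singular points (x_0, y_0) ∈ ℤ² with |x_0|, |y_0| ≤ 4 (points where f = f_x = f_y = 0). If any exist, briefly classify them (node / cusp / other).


No singular points in the scanned grid; C is smooth there.

Compute partial derivatives:
  f_x = -4*x - 5.
  f_y = 1.
f_y = 1 is a nonzero constant, so f_y never vanishes: no point (x, y) can satisfy f = f_x = f_y = 0. In particular no (x, y) ∈ {−4, ..., 4}² is singular; the curve is smooth.


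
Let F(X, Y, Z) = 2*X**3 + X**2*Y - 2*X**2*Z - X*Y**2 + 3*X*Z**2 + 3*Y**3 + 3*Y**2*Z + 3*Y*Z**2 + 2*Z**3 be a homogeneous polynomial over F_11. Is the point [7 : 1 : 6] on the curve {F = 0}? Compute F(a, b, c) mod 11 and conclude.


F(7,1,6) ≡ 5 (mod 11); P is NOT on the curve.

Evaluate F(7, 1, 6) term-by-term (mod 11).
  2*X**3 ↦ 2·343·1·1 = 686
  X**2*Y ↦ 1·49·1·1 = 49
  -2*X**2*Z ↦ -2·49·1·6 = -588
  -X*Y**2 ↦ -1·7·1·1 = -7
  3*X*Z**2 ↦ 3·7·1·36 = 756
  3*Y**3 ↦ 3·1·1·1 = 3
  3*Y**2*Z ↦ 3·1·1·6 = 18
  3*Y*Z**2 ↦ 3·1·1·36 = 108
  2*Z**3 ↦ 2·1·1·216 = 432
Sum: F(7, 1, 6) = (686) + (49) + (-588) + (-7) + (756) + (3) + (18) + (108) + (432) = 1457.
Reducing mod 11: 1457 ≡ 5 (mod 11).
Since F(a, b, c) ≡ 5 ≠ 0 (mod 11), P does NOT lie on the curve.


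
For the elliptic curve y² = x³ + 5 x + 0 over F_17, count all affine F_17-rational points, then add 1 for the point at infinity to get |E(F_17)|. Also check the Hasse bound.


Affine points = {(0, 0), (2, 1), (2, 16), (3, 5), (3, 12), (4, 4), (4, 13), (6, 5), (6, 12), (7, 2), (7, 15), (8, 5), (8, 12), (9, 3), (9, 14), (10, 8), (10, 9), (11, 3), (11, 14), (13, 1), (13, 16), (14, 3), (14, 14), (15, 4), (15, 13)}; affine count = 25; |E(F_17)| = 26.

Discriminant check: Δ ∝ 4a³ + 27b² = 4·5³ + 27·0² = 4·125 + 27·0 ≡ 7 (mod 17). Nonzero ⇒ E is nonsingular.
For each x ∈ F_17, compute rhs = x³ + 5·x + 0 mod 17, then count y ∈ F_17 with y² ≡ rhs.
  x = 0: rhs = 0, matching y values: 0 (1 points).
  x = 1: rhs = 6, matching y values: none (0 points).
  x = 2: rhs = 1, matching y values: 1, 16 (2 points).
  x = 3: rhs = 8, matching y values: 5, 12 (2 points).
  x = 4: rhs = 16, matching y values: 4, 13 (2 points).
  x = 5: rhs = 14, matching y values: none (0 points).
  x = 6: rhs = 8, matching y values: 5, 12 (2 points).
  x = 7: rhs = 4, matching y values: 2, 15 (2 points).
  x = 8: rhs = 8, matching y values: 5, 12 (2 points).
  x = 9: rhs = 9, matching y values: 3, 14 (2 points).
  x = 10: rhs = 13, matching y values: 8, 9 (2 points).
  x = 11: rhs = 9, matching y values: 3, 14 (2 points).
  x = 12: rhs = 3, matching y values: none (0 points).
  x = 13: rhs = 1, matching y values: 1, 16 (2 points).
  x = 14: rhs = 9, matching y values: 3, 14 (2 points).
  x = 15: rhs = 16, matching y values: 4, 13 (2 points).
  x = 16: rhs = 11, matching y values: none (0 points).
Total affine count: 25.
Full point count |E(F_17)| = 25 + 1 = 26.
Hasse bound: |26 − (17+1)| = |8| = 8 ≤ 2√17 ≈ 8.2462 ✓.


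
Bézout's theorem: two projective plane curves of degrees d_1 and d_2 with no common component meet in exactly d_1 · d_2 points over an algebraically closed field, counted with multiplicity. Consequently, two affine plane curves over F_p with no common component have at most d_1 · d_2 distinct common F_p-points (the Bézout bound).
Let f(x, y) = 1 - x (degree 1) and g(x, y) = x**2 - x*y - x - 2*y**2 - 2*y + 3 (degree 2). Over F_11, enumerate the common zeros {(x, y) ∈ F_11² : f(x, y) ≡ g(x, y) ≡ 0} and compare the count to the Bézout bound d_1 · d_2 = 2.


Common zeros: {(1, 2)}; count = 1; Bézout bound = 2.

deg(f) = 1, deg(g) = 2, so Bézout bound = 2.
Scan x ∈ F_11. For each x, list the y ∈ F_11 with f(x, y) ≡ 0 and those with g(x, y) ≡ 0 (mod 11); the common zeros in that column are the intersection.
  x = 0: f ≡ 0 at y ∈ ∅; g ≡ 0 at y ∈ ∅; common: ∅.
  x = 1: f ≡ 0 at y ∈ {0, 1, 2, 3, 4, 5, 6, 7, 8, 9, 10}; g ≡ 0 at y ∈ {2}; common: {2}.
  x = 2: f ≡ 0 at y ∈ ∅; g ≡ 0 at y ∈ {2, 7}; common: ∅.
  x = 3: f ≡ 0 at y ∈ ∅; g ≡ 0 at y ∈ {5, 9}; common: ∅.
  x = 4: f ≡ 0 at y ∈ ∅; g ≡ 0 at y ∈ ∅; common: ∅.
  x = 5: f ≡ 0 at y ∈ ∅; g ≡ 0 at y ∈ ∅; common: ∅.
  x = 6: f ≡ 0 at y ∈ ∅; g ≡ 0 at y ∈ {0, 7}; common: ∅.
  x = 7: f ≡ 0 at y ∈ ∅; g ≡ 0 at y ∈ {3, 9}; common: ∅.
  x = 8: f ≡ 0 at y ∈ ∅; g ≡ 0 at y ∈ {3}; common: ∅.
  x = 9: f ≡ 0 at y ∈ ∅; g ≡ 0 at y ∈ ∅; common: ∅.
  x = 10: f ≡ 0 at y ∈ ∅; g ≡ 0 at y ∈ ∅; common: ∅.
Collecting: common zeros = {(1, 2)}, so the count is 1.
Comparison with the Bézout bound: 1 ≤ 2 = deg(f)·deg(g), as expected for curves with no common component (the affine F_11-count falls short of the bound because intersections may lie at infinity, over extension fields, or carry multiplicity).


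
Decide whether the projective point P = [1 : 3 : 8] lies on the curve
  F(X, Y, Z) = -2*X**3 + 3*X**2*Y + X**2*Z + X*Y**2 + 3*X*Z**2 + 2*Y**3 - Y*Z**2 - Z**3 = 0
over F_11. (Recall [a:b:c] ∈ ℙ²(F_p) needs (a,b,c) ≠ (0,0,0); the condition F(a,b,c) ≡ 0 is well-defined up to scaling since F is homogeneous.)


F(1,3,8) ≡ 6 (mod 11); P is NOT on the curve.

Evaluate F(1, 3, 8) term-by-term (mod 11).
  -2*X**3 ↦ -2·1·1·1 = -2
  3*X**2*Y ↦ 3·1·3·1 = 9
  X**2*Z ↦ 1·1·1·8 = 8
  X*Y**2 ↦ 1·1·9·1 = 9
  3*X*Z**2 ↦ 3·1·1·64 = 192
  2*Y**3 ↦ 2·1·27·1 = 54
  -Y*Z**2 ↦ -1·1·3·64 = -192
  -Z**3 ↦ -1·1·1·512 = -512
Sum: F(1, 3, 8) = (-2) + (9) + (8) + (9) + (192) + (54) + (-192) + (-512) = -434.
Reducing mod 11: -434 ≡ 6 (mod 11).
Since F(a, b, c) ≡ 6 ≠ 0 (mod 11), P does NOT lie on the curve.


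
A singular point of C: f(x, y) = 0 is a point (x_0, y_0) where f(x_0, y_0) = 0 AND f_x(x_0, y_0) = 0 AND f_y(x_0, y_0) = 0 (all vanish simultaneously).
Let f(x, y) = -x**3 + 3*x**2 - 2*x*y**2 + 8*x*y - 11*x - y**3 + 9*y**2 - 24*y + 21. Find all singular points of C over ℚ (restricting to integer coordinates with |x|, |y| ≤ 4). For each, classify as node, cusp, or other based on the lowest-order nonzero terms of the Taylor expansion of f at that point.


Singular points: {(1, 2)}; classification: cusp.

Compute partial derivatives:
  f_x = -3*x**2 + 6*x - 2*y**2 + 8*y - 11.
  f_y = -4*x*y + 8*x - 3*y**2 + 18*y - 24.
Scan x_0 ∈ {−4, ..., 4}. For each x_0, f_y(x_0, y) is a polynomial in y; find its integer roots y ∈ {−4, ..., 4}, then test f_x and f at those candidates.
  x = -4: f_y(-4, y) = -3*y**2 + 34*y - 56; vanishes at y ∈ {2}. (-4, 2): f_x = -75 ≠ 0.
  x = -3: f_y(-3, y) = -3*y**2 + 30*y - 48; vanishes at y ∈ {2}. (-3, 2): f_x = -48 ≠ 0.
  x = -2: f_y(-2, y) = -3*y**2 + 26*y - 40; vanishes at y ∈ {2}. (-2, 2): f_x = -27 ≠ 0.
  x = -1: f_y(-1, y) = -3*y**2 + 22*y - 32; vanishes at y ∈ {2}. (-1, 2): f_x = -12 ≠ 0.
  x = 0: f_y(0, y) = -3*y**2 + 18*y - 24; vanishes at y ∈ {2, 4}. (0, 2): f_x = -3 ≠ 0; (0, 4): f_x = -11 ≠ 0.
  x = 1: f_y(1, y) = -3*y**2 + 14*y - 16; vanishes at y ∈ {2}. (1, 2): f_x = 0, f = 0 — SINGULAR.
  x = 2: f_y(2, y) = -3*y**2 + 10*y - 8; vanishes at y ∈ {2}. (2, 2): f_x = -3 ≠ 0.
  x = 3: f_y(3, y) = -3*y**2 + 6*y; vanishes at y ∈ {0, 2}. (3, 0): f_x = -20 ≠ 0; (3, 2): f_x = -12 ≠ 0.
  x = 4: f_y(4, y) = -3*y**2 + 2*y + 8; vanishes at y ∈ {2}. (4, 2): f_x = -27 ≠ 0.
Only singular point on the grid: (1, 2).
Classify: substitute x = 1 + u, y = 2 + v and expand: f = -u**3 - 2*u*v**2 - v**3 + v**2.
No constant or linear terms (consistent with a singular point). Quadratic part: v**2. Cubic part: -u**3 - 2*u*v**2 - v**3.
The quadratic part v**2 is a perfect square, so there is a single (double) tangent line v = 0, i.e. y = 2. Restricting the cubic part to that line (v = 0) leaves -u**3 ≠ 0, so f is not divisible by v and the branch is v² ≈ u**3 to lowest order — this is a cusp.
Classification: cusp.


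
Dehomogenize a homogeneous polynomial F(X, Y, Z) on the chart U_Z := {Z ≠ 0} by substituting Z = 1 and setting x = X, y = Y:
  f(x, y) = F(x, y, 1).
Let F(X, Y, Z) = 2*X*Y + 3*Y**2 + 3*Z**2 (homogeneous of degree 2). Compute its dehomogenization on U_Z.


f(x, y) = 2*x*y + 3*y**2 + 3

On U_Z we set Z = 1. Each monomial c·X^i·Y^j·Z^k in F becomes c·x^i·y^j·1^k = c·x^i·y^j.
Substituting Z = 1: F(X, Y, 1) = 2*x*y + 3*y**2 + 3.
Note: deg(f) ≤ deg(F) = 2; strict inequality happens when F is divisible by Z (lost terms).


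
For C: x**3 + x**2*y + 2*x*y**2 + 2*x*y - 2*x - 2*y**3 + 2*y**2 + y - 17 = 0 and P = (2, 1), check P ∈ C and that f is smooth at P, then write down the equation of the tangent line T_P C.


Tangent line at P: 18*x + 15*y - 51 = 0.

Step 1: f(2, 1) = 0, so P lies on C.
Step 2: partial derivatives
  f_x(x, y) = 3*x**2 + 2*x*y + 2*y**2 + 2*y - 2, f_y(x, y) = x**2 + 4*x*y + 2*x - 6*y**2 + 4*y + 1.
  f_x(P) = 18, f_y(P) = 15 (gradient nonzero, so P is smooth).
Step 3: tangent line at P: 18·(x − 2) + 15·(y − 1) = 0.
Expanding: 18*x + 15*y - 51 = 0.


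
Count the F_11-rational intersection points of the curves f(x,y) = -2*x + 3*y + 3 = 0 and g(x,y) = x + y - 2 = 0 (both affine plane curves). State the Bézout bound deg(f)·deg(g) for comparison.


Common zeros: {(4, 9)}; count = 1; Bézout bound = 1.

deg(f) = 1, deg(g) = 1, so Bézout bound = 1.
Scan x ∈ F_11. For each x, list the y ∈ F_11 with f(x, y) ≡ 0 and those with g(x, y) ≡ 0 (mod 11); the common zeros in that column are the intersection.
  x = 0: f ≡ 0 at y ∈ {10}; g ≡ 0 at y ∈ {2}; common: ∅.
  x = 1: f ≡ 0 at y ∈ {7}; g ≡ 0 at y ∈ {1}; common: ∅.
  x = 2: f ≡ 0 at y ∈ {4}; g ≡ 0 at y ∈ {0}; common: ∅.
  x = 3: f ≡ 0 at y ∈ {1}; g ≡ 0 at y ∈ {10}; common: ∅.
  x = 4: f ≡ 0 at y ∈ {9}; g ≡ 0 at y ∈ {9}; common: {9}.
  x = 5: f ≡ 0 at y ∈ {6}; g ≡ 0 at y ∈ {8}; common: ∅.
  x = 6: f ≡ 0 at y ∈ {3}; g ≡ 0 at y ∈ {7}; common: ∅.
  x = 7: f ≡ 0 at y ∈ {0}; g ≡ 0 at y ∈ {6}; common: ∅.
  x = 8: f ≡ 0 at y ∈ {8}; g ≡ 0 at y ∈ {5}; common: ∅.
  x = 9: f ≡ 0 at y ∈ {5}; g ≡ 0 at y ∈ {4}; common: ∅.
  x = 10: f ≡ 0 at y ∈ {2}; g ≡ 0 at y ∈ {3}; common: ∅.
Collecting: common zeros = {(4, 9)}, so the count is 1.
Comparison with the Bézout bound: 1 ≤ 1 = deg(f)·deg(g), as expected for curves with no common component (the bound is attained).


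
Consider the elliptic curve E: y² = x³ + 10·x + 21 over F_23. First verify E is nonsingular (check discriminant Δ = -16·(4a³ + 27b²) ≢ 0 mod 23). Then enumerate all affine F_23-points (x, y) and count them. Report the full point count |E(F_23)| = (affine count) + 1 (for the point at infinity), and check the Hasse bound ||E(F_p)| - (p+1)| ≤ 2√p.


Affine points = {(1, 3), (1, 20), (2, 7), (2, 16), (3, 3), (3, 20), (5, 9), (5, 14), (9, 9), (9, 14), (11, 6), (11, 17), (12, 11), (12, 12), (13, 5), (13, 18), (15, 2), (15, 21), (19, 3), (19, 20), (21, 4), (21, 19)}; affine count = 22; |E(F_23)| = 23.

Discriminant check: Δ ∝ 4a³ + 27b² = 4·10³ + 27·21² = 4·1000 + 27·441 ≡ 14 (mod 23). Nonzero ⇒ E is nonsingular.
For each x ∈ F_23, compute rhs = x³ + 10·x + 21 mod 23, then count y ∈ F_23 with y² ≡ rhs.
  x = 0: rhs = 21, matching y values: none (0 points).
  x = 1: rhs = 9, matching y values: 3, 20 (2 points).
  x = 2: rhs = 3, matching y values: 7, 16 (2 points).
  x = 3: rhs = 9, matching y values: 3, 20 (2 points).
  x = 4: rhs = 10, matching y values: none (0 points).
  x = 5: rhs = 12, matching y values: 9, 14 (2 points).
  x = 6: rhs = 21, matching y values: none (0 points).
  x = 7: rhs = 20, matching y values: none (0 points).
  x = 8: rhs = 15, matching y values: none (0 points).
  x = 9: rhs = 12, matching y values: 9, 14 (2 points).
  x = 10: rhs = 17, matching y values: none (0 points).
  x = 11: rhs = 13, matching y values: 6, 17 (2 points).
  x = 12: rhs = 6, matching y values: 11, 12 (2 points).
  x = 13: rhs = 2, matching y values: 5, 18 (2 points).
  x = 14: rhs = 7, matching y values: none (0 points).
  x = 15: rhs = 4, matching y values: 2, 21 (2 points).
  x = 16: rhs = 22, matching y values: none (0 points).
  x = 17: rhs = 21, matching y values: none (0 points).
  x = 18: rhs = 7, matching y values: none (0 points).
  x = 19: rhs = 9, matching y values: 3, 20 (2 points).
  x = 20: rhs = 10, matching y values: none (0 points).
  x = 21: rhs = 16, matching y values: 4, 19 (2 points).
  x = 22: rhs = 10, matching y values: none (0 points).
Total affine count: 22.
Full point count |E(F_23)| = 22 + 1 = 23.
Hasse bound: |23 − (23+1)| = |-1| = 1 ≤ 2√23 ≈ 9.5917 ✓.


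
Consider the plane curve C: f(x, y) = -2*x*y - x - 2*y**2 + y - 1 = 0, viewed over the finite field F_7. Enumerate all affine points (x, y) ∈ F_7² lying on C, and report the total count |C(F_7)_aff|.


Affine F_7-points: {(0, 2), (3, 4), (4, 1), (4, 6), (6, 0), (6, 5)}; count = 6.

For each of the 49 pairs (x, y) ∈ F_7², evaluate f(x, y) mod 7. Record the zeros.
  x = 0: [0↦6, 1↦5, 2↦0, 3↦5, 4↦6, 5↦3, 6↦3]  zeros at y ∈ {2}
  x = 1: [0↦5, 1↦2, 2↦2, 3↦5, 4↦4, 5↦6, 6↦4]  zeros at y ∈ ∅
  x = 2: [0↦4, 1↦6, 2↦4, 3↦5, 4↦2, 5↦2, 6↦5]  zeros at y ∈ ∅
  x = 3: [0↦3, 1↦3, 2↦6, 3↦5, 4↦0, 5↦5, 6↦6]  zeros at y ∈ {4}
  x = 4: [0↦2, 1↦0, 2↦1, 3↦5, 4↦5, 5↦1, 6↦0]  zeros at y ∈ {1, 6}
  x = 5: [0↦1, 1↦4, 2↦3, 3↦5, 4↦3, 5↦4, 6↦1]  zeros at y ∈ ∅
  x = 6: [0↦0, 1↦1, 2↦5, 3↦5, 4↦1, 5↦0, 6↦2]  zeros at y ∈ {0, 5}
Collecting zeros: affine points = {(0, 2), (3, 4), (4, 1), (4, 6), (6, 0), (6, 5)}.
Total count |C(F_7)_aff| = 6.


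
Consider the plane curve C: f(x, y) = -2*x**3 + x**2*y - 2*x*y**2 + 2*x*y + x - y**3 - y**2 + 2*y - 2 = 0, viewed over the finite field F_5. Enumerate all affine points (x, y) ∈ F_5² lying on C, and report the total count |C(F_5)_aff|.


Affine F_5-points: {(0, 2), (1, 4), (2, 4), (3, 2), (4, 1), (4, 4)}; count = 6.

For each of the 25 pairs (x, y) ∈ F_5², evaluate f(x, y) mod 5. Record the zeros.
  x = 0: [0↦3, 1↦3, 2↦0, 3↦3, 4↦1]  zeros at y ∈ {2}
  x = 1: [0↦2, 1↦3, 2↦2, 3↦3, 4↦0]  zeros at y ∈ {4}
  x = 2: [0↦4, 1↦3, 2↦1, 3↦2, 4↦0]  zeros at y ∈ {4}
  x = 3: [0↦2, 1↦1, 2↦0, 3↦3, 4↦4]  zeros at y ∈ {2}
  x = 4: [0↦4, 1↦0, 2↦2, 3↦4, 4↦0]  zeros at y ∈ {1, 4}
Collecting zeros: affine points = {(0, 2), (1, 4), (2, 4), (3, 2), (4, 1), (4, 4)}.
Total count |C(F_5)_aff| = 6.


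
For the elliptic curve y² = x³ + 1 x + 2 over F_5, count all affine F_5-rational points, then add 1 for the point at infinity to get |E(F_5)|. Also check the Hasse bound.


Affine points = {(1, 2), (1, 3), (4, 0)}; affine count = 3; |E(F_5)| = 4.

Discriminant check: Δ ∝ 4a³ + 27b² = 4·1³ + 27·2² = 4·1 + 27·4 ≡ 2 (mod 5). Nonzero ⇒ E is nonsingular.
For each x ∈ F_5, compute rhs = x³ + 1·x + 2 mod 5, then count y ∈ F_5 with y² ≡ rhs.
  x = 0: rhs = 2, matching y values: none (0 points).
  x = 1: rhs = 4, matching y values: 2, 3 (2 points).
  x = 2: rhs = 2, matching y values: none (0 points).
  x = 3: rhs = 2, matching y values: none (0 points).
  x = 4: rhs = 0, matching y values: 0 (1 points).
Total affine count: 3.
Full point count |E(F_5)| = 3 + 1 = 4.
Hasse bound: |4 − (5+1)| = |-2| = 2 ≤ 2√5 ≈ 4.4721 ✓.


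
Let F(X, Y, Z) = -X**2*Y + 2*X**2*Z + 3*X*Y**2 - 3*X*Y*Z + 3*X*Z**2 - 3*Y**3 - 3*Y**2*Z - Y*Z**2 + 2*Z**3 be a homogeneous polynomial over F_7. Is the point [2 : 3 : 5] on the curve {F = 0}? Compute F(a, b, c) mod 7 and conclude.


F(2,3,5) ≡ 3 (mod 7); P is NOT on the curve.

Evaluate F(2, 3, 5) term-by-term (mod 7).
  -X**2*Y ↦ -1·4·3·1 = -12
  2*X**2*Z ↦ 2·4·1·5 = 40
  3*X*Y**2 ↦ 3·2·9·1 = 54
  -3*X*Y*Z ↦ -3·2·3·5 = -90
  3*X*Z**2 ↦ 3·2·1·25 = 150
  -3*Y**3 ↦ -3·1·27·1 = -81
  -3*Y**2*Z ↦ -3·1·9·5 = -135
  -Y*Z**2 ↦ -1·1·3·25 = -75
  2*Z**3 ↦ 2·1·1·125 = 250
Sum: F(2, 3, 5) = (-12) + (40) + (54) + (-90) + (150) + (-81) + (-135) + (-75) + (250) = 101.
Reducing mod 7: 101 ≡ 3 (mod 7).
Since F(a, b, c) ≡ 3 ≠ 0 (mod 7), P does NOT lie on the curve.


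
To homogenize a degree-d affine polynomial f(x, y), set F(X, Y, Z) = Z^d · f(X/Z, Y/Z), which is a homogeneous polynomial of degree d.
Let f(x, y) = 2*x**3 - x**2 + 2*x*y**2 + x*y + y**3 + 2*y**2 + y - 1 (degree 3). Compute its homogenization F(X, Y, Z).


F(X, Y, Z) = 2*X**3 - X**2*Z + 2*X*Y**2 + X*Y*Z + Y**3 + 2*Y**2*Z + Y*Z**2 - Z**3

deg(f) = 3.
Substitute x = X/Z, y = Y/Z into f, then multiply by Z^3.
  monomial 2·x^3·y^0 ↦ 2·X^3·Y^0·Z^0.
  monomial -1·x^2·y^0 ↦ -1·X^2·Y^0·Z^1.
  monomial 2·x^1·y^2 ↦ 2·X^1·Y^2·Z^0.
  monomial 1·x^1·y^1 ↦ 1·X^1·Y^1·Z^1.
  monomial 1·x^0·y^3 ↦ 1·X^0·Y^3·Z^0.
  monomial 2·x^0·y^2 ↦ 2·X^0·Y^2·Z^1.
  monomial 1·x^0·y^1 ↦ 1·X^0·Y^1·Z^2.
  monomial -1·x^0·y^0 ↦ -1·X^0·Y^0·Z^3.
Collecting: F(X, Y, Z) = 2*X**3 - X**2*Z + 2*X*Y**2 + X*Y*Z + Y**3 + 2*Y**2*Z + Y*Z**2 - Z**3.


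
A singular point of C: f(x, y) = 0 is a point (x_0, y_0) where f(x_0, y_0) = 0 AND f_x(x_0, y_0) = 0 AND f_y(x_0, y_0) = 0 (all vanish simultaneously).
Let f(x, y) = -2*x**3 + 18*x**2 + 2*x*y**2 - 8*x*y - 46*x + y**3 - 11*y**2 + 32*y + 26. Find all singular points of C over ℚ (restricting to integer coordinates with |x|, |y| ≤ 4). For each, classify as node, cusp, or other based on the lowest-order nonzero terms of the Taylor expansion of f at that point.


Singular points: {(3, 2)}; classification: cusp.

Compute partial derivatives:
  f_x = -6*x**2 + 36*x + 2*y**2 - 8*y - 46.
  f_y = 4*x*y - 8*x + 3*y**2 - 22*y + 32.
Scan x_0 ∈ {−4, ..., 4}. For each x_0, f_y(x_0, y) is a polynomial in y; find its integer roots y ∈ {−4, ..., 4}, then test f_x and f at those candidates.
  x = -4: f_y(-4, y) = 3*y**2 - 38*y + 64; vanishes at y ∈ {2}. (-4, 2): f_x = -294 ≠ 0.
  x = -3: f_y(-3, y) = 3*y**2 - 34*y + 56; vanishes at y ∈ {2}. (-3, 2): f_x = -216 ≠ 0.
  x = -2: f_y(-2, y) = 3*y**2 - 30*y + 48; vanishes at y ∈ {2}. (-2, 2): f_x = -150 ≠ 0.
  x = -1: f_y(-1, y) = 3*y**2 - 26*y + 40; vanishes at y ∈ {2}. (-1, 2): f_x = -96 ≠ 0.
  x = 0: f_y(0, y) = 3*y**2 - 22*y + 32; vanishes at y ∈ {2}. (0, 2): f_x = -54 ≠ 0.
  x = 1: f_y(1, y) = 3*y**2 - 18*y + 24; vanishes at y ∈ {2, 4}. (1, 2): f_x = -24 ≠ 0; (1, 4): f_x = -16 ≠ 0.
  x = 2: f_y(2, y) = 3*y**2 - 14*y + 16; vanishes at y ∈ {2}. (2, 2): f_x = -6 ≠ 0.
  x = 3: f_y(3, y) = 3*y**2 - 10*y + 8; vanishes at y ∈ {2}. (3, 2): f_x = 0, f = 0 — SINGULAR.
  x = 4: f_y(4, y) = 3*y**2 - 6*y; vanishes at y ∈ {0, 2}. (4, 0): f_x = 2 ≠ 0; (4, 2): f_x = -6 ≠ 0.
Only singular point on the grid: (3, 2).
Classify: substitute x = 3 + u, y = 2 + v and expand: f = -2*u**3 + 2*u*v**2 + v**3 + v**2.
No constant or linear terms (consistent with a singular point). Quadratic part: v**2. Cubic part: -2*u**3 + 2*u*v**2 + v**3.
The quadratic part v**2 is a perfect square, so there is a single (double) tangent line v = 0, i.e. y = 2. Restricting the cubic part to that line (v = 0) leaves -2*u**3 ≠ 0, so f is not divisible by v and the branch is v² ≈ 2*u**3 to lowest order — this is a cusp.
Classification: cusp.


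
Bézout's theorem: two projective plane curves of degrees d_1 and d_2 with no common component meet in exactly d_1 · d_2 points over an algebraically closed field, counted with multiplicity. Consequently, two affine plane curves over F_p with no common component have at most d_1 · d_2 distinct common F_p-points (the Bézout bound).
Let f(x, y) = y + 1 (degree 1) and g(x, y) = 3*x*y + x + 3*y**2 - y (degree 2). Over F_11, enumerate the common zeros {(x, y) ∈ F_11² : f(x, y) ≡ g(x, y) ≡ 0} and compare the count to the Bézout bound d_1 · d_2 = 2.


Common zeros: {(2, 10)}; count = 1; Bézout bound = 2.

deg(f) = 1, deg(g) = 2, so Bézout bound = 2.
Scan x ∈ F_11. For each x, list the y ∈ F_11 with f(x, y) ≡ 0 and those with g(x, y) ≡ 0 (mod 11); the common zeros in that column are the intersection.
  x = 0: f ≡ 0 at y ∈ {10}; g ≡ 0 at y ∈ {0, 4}; common: ∅.
  x = 1: f ≡ 0 at y ∈ {10}; g ≡ 0 at y ∈ {6, 8}; common: ∅.
  x = 2: f ≡ 0 at y ∈ {10}; g ≡ 0 at y ∈ {3, 10}; common: {10}.
  x = 3: f ≡ 0 at y ∈ {10}; g ≡ 0 at y ∈ ∅; common: ∅.
  x = 4: f ≡ 0 at y ∈ {10}; g ≡ 0 at y ∈ ∅; common: ∅.
  x = 5: f ≡ 0 at y ∈ {10}; g ≡ 0 at y ∈ {1, 9}; common: ∅.
  x = 6: f ≡ 0 at y ∈ {10}; g ≡ 0 at y ∈ ∅; common: ∅.
  x = 7: f ≡ 0 at y ∈ {10}; g ≡ 0 at y ∈ ∅; common: ∅.
  x = 8: f ≡ 0 at y ∈ {10}; g ≡ 0 at y ∈ {2, 5}; common: ∅.
  x = 9: f ≡ 0 at y ∈ {10}; g ≡ 0 at y ∈ ∅; common: ∅.
  x = 10: f ≡ 0 at y ∈ {10}; g ≡ 0 at y ∈ ∅; common: ∅.
Collecting: common zeros = {(2, 10)}, so the count is 1.
Comparison with the Bézout bound: 1 ≤ 2 = deg(f)·deg(g), as expected for curves with no common component (the affine F_11-count falls short of the bound because intersections may lie at infinity, over extension fields, or carry multiplicity).


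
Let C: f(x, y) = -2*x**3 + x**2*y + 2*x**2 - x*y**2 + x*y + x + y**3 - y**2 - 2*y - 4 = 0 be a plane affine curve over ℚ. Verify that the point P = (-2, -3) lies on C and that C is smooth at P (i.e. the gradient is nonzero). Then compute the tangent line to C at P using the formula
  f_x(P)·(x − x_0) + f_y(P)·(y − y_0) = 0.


Tangent line at P: -31*x + 21*y + 1 = 0.

Step 1: f(-2, -3) = 0, so P lies on C.
Step 2: partial derivatives
  f_x(x, y) = -6*x**2 + 2*x*y + 4*x - y**2 + y + 1, f_y(x, y) = x**2 - 2*x*y + x + 3*y**2 - 2*y - 2.
  f_x(P) = -31, f_y(P) = 21 (gradient nonzero, so P is smooth).
Step 3: tangent line at P: -31·(x − -2) + 21·(y − -3) = 0.
Expanding: -31*x + 21*y + 1 = 0.
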